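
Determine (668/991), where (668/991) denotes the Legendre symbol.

1

Factor out 2: 668 = 2^2·167. Since 991 ≡ 7 (mod 8), (2/991) = +1, and (2/991)^2 = +1. Now have (167/991).
Both 167 ≡ 3 and 991 ≡ 3 (mod 4), so reciprocity gives (167/991) = -(991/167). Reduce: 991 ≡ 156 (mod 167). Now have -(156/167).
Factor out 2: 156 = 2^2·39. Since 167 ≡ 7 (mod 8), (2/167) = +1, and (2/167)^2 = +1. Now have -(39/167).
Both 39 ≡ 3 and 167 ≡ 3 (mod 4), so reciprocity gives (39/167) = -(167/39). Reduce: 167 ≡ 11 (mod 39). Now have (11/39).
Both 11 ≡ 3 and 39 ≡ 3 (mod 4), so reciprocity gives (11/39) = -(39/11). Reduce: 39 ≡ 6 (mod 11). Now have -(6/11).
Factor out 2: 6 = 2·3. Since 11 ≡ 3 (mod 8), (2/11) = -1. Now have (3/11).
Both 3 ≡ 3 and 11 ≡ 3 (mod 4), so reciprocity gives (3/11) = -(11/3). Reduce: 11 ≡ 2 (mod 3). Now have -(2/3).
Factor out 2: 2 = 2. Since 3 ≡ 3 (mod 8), (2/3) = -1. Now have (1/3).
(1/3) = 1. Collecting the sign factors: 1.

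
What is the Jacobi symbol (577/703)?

-1

577 ≡ 1 (mod 4), so quadratic reciprocity gives (577/703) = (703/577). Reduce: 703 ≡ 126 (mod 577). Now have (126/577).
Factor out 2: 126 = 2·63. Since 577 ≡ 1 (mod 8), (2/577) = +1. Now have (63/577).
577 ≡ 1 (mod 4), so quadratic reciprocity gives (63/577) = (577/63). Reduce: 577 ≡ 10 (mod 63). Now have (10/63).
Factor out 2: 10 = 2·5. Since 63 ≡ 7 (mod 8), (2/63) = +1. Now have (5/63).
5 ≡ 1 (mod 4), so quadratic reciprocity gives (5/63) = (63/5). Reduce: 63 ≡ 3 (mod 5). Now have (3/5).
5 ≡ 1 (mod 4), so quadratic reciprocity gives (3/5) = (5/3). Reduce: 5 ≡ 2 (mod 3). Now have (2/3).
Factor out 2: 2 = 2. Since 3 ≡ 3 (mod 8), (2/3) = -1. Now have -(1/3).
(1/3) = 1. Collecting the sign factors: -1.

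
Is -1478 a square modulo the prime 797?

no

(-1478/797)
  = (116/797)    [-1478 ≡ 116 mod 797]
  = (29/797)    [797 ≡ 5 mod 8 ⇒ (2/797)^2 = +1]
  = (797/29)    [QR: 29 ≡ 1 mod 4, sign kept]
  = (14/29)    [797 ≡ 14 mod 29]
  = -(7/29)    [29 ≡ 5 mod 8 ⇒ (2/29) = -1]
  = -(29/7)    [QR: 29 ≡ 1 mod 4, sign kept]
  = -(1/7)    [29 ≡ 1 mod 7]
  = -1    [(1/7) = 1]
(-1478/797) = -1, and 797 is prime, so -1478 is not a quadratic residue mod 797.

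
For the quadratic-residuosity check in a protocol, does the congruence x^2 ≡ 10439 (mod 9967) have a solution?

Reduce the numerator: 10439 ≡ 472 (mod 9967), so (10439/9967) = (472/9967).
Factor out 2: 472 = 2^3·59. Since 9967 ≡ 7 (mod 8), (2/9967) = +1, and (2/9967)^3 = +1. Now have (59/9967).
Both 59 ≡ 3 and 9967 ≡ 3 (mod 4), so reciprocity gives (59/9967) = -(9967/59). Reduce: 9967 ≡ 55 (mod 59). Now have -(55/59).
Both 55 ≡ 3 and 59 ≡ 3 (mod 4), so reciprocity gives (55/59) = -(59/55). Reduce: 59 ≡ 4 (mod 55). Now have (4/55).
Factor out 2: 4 = 2^2. Since 55 ≡ 7 (mod 8), (2/55) = +1, and (2/55)^2 = +1. Now have (1/55).
(1/55) = 1. Collecting the sign factors: 1.
The Legendre symbol is 1, so x^2 ≡ 10439 (mod 9967) has solution.

yes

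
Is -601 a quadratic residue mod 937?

(-601|937)
  = (336|937)    [-601 ≡ 336 mod 937]
  = (21|937)    [937 ≡ 1 mod 8 ⇒ (2|937)^4 = +1]
  = (937|21)    [QR: 21 ≡ 1 mod 4, sign kept]
  = (13|21)    [937 ≡ 13 mod 21]
  = (21|13)    [QR: 13 ≡ 1 mod 4, sign kept]
  = (8|13)    [21 ≡ 8 mod 13]
  = -(1|13)    [13 ≡ 5 mod 8 ⇒ (2|13)^3 = -1]
  = -1    [(1|13) = 1]
The Legendre symbol is -1, so x^2 ≡ -601 (mod 937) has no solution.

no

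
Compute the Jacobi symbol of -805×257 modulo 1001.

0

By multiplicativity, (-805·257 / 1001) = (-805 / 1001)·(257 / 1001).
First factor (-805 / 1001):
(-805 / 1001)
  = (196 / 1001)    [-805 ≡ 196 mod 1001]
  = (49 / 1001)    [1001 ≡ 1 mod 8 ⇒ (2 / 1001)^2 = +1]
  = (1001 / 49)    [QR: 49 ≡ 1 mod 4, sign kept]
  = (21 / 49)    [1001 ≡ 21 mod 49]
  = (49 / 21)    [QR: 21 ≡ 1 mod 4, sign kept]
  = (7 / 21)    [49 ≡ 7 mod 21]
  = (21 / 7)    [QR: 21 ≡ 1 mod 4, sign kept]
  = (0 / 7)    [21 ≡ 0 mod 7]
  = 0    [numerator 0, gcd > 1]
Second factor (257 / 1001):
(257 / 1001)
  = (1001 / 257)    [QR: 257 ≡ 1 mod 4, sign kept]
  = (230 / 257)    [1001 ≡ 230 mod 257]
  = (115 / 257)    [257 ≡ 1 mod 8 ⇒ (2 / 257) = +1]
  = (257 / 115)    [QR: 257 ≡ 1 mod 4, sign kept]
  = (27 / 115)    [257 ≡ 27 mod 115]
  = -(115 / 27)    [QR: both ≡ 3 mod 4, sign flips]
  = -(7 / 27)    [115 ≡ 7 mod 27]
  = (27 / 7)    [QR: both ≡ 3 mod 4, sign flips]
  = (6 / 7)    [27 ≡ 6 mod 7]
  = (3 / 7)    [7 ≡ 7 mod 8 ⇒ (2 / 7) = +1]
  = -(7 / 3)    [QR: both ≡ 3 mod 4, sign flips]
  = -(1 / 3)    [7 ≡ 1 mod 3]
  = -1    [(1 / 3) = 1]
Product: (0)·(-1) = 0.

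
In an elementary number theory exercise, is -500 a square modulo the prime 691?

no

(-500/691)
  = -(500/691)    [691 ≡ 3 mod 4 ⇒ (-1/691) = -1]
  = -(125/691)    [691 ≡ 3 mod 8 ⇒ (2/691)^2 = +1]
  = -(691/125)    [QR: 125 ≡ 1 mod 4, sign kept]
  = -(66/125)    [691 ≡ 66 mod 125]
  = (33/125)    [125 ≡ 5 mod 8 ⇒ (2/125) = -1]
  = (125/33)    [QR: 33 ≡ 1 mod 4, sign kept]
  = (26/33)    [125 ≡ 26 mod 33]
  = (13/33)    [33 ≡ 1 mod 8 ⇒ (2/33) = +1]
  = (33/13)    [QR: 13 ≡ 1 mod 4, sign kept]
  = (7/13)    [33 ≡ 7 mod 13]
  = (13/7)    [QR: 13 ≡ 1 mod 4, sign kept]
  = (6/7)    [13 ≡ 6 mod 7]
  = (3/7)    [7 ≡ 7 mod 8 ⇒ (2/7) = +1]
  = -(7/3)    [QR: both ≡ 3 mod 4, sign flips]
  = -(1/3)    [7 ≡ 1 mod 3]
  = -1    [(1/3) = 1]
(-500/691) = -1, and 691 is prime, so -500 is not a quadratic residue mod 691.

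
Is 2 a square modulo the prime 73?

(2/73)
  = (1/73)    [73 ≡ 1 mod 8 ⇒ (2/73) = +1]
  = 1    [(1/73) = 1]
(2/73) = 1, and 73 is prime, so 2 is a quadratic residue mod 73.

yes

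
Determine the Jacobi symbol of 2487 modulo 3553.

-1

3553 ≡ 1 (mod 4), so quadratic reciprocity gives (2487/3553) = (3553/2487). Reduce: 3553 ≡ 1066 (mod 2487). Now have (1066/2487).
Factor out 2: 1066 = 2·533. Since 2487 ≡ 7 (mod 8), (2/2487) = +1. Now have (533/2487).
533 ≡ 1 (mod 4), so quadratic reciprocity gives (533/2487) = (2487/533). Reduce: 2487 ≡ 355 (mod 533). Now have (355/533).
533 ≡ 1 (mod 4), so quadratic reciprocity gives (355/533) = (533/355). Reduce: 533 ≡ 178 (mod 355). Now have (178/355).
Factor out 2: 178 = 2·89. Since 355 ≡ 3 (mod 8), (2/355) = -1. Now have -(89/355).
89 ≡ 1 (mod 4), so quadratic reciprocity gives (89/355) = (355/89). Reduce: 355 ≡ 88 (mod 89). Now have -(88/89).
Factor out 2: 88 = 2^3·11. Since 89 ≡ 1 (mod 8), (2/89) = +1, and (2/89)^3 = +1. Now have -(11/89).
89 ≡ 1 (mod 4), so quadratic reciprocity gives (11/89) = (89/11). Reduce: 89 ≡ 1 (mod 11). Now have -(1/11).
(1/11) = 1. Collecting the sign factors: -1.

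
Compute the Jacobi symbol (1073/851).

Reduce the numerator: 1073 ≡ 222 (mod 851), so (1073/851) = (222/851).
Factor out 2: 222 = 2·111. Since 851 ≡ 3 (mod 8), (2/851) = -1. Now have -(111/851).
Both 111 ≡ 3 and 851 ≡ 3 (mod 4), so reciprocity gives (111/851) = -(851/111). Reduce: 851 ≡ 74 (mod 111). Now have (74/111).
Factor out 2: 74 = 2·37. Since 111 ≡ 7 (mod 8), (2/111) = +1. Now have (37/111).
37 ≡ 1 (mod 4), so quadratic reciprocity gives (37/111) = (111/37). Reduce: 111 ≡ 0 (mod 37). Now have (0/37).
The numerator is now 0 with denominator 37 > 1: the symbol is 0.

0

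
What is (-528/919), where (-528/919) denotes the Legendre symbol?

(-528/919)
  = -(528/919)    [919 ≡ 3 mod 4 ⇒ (-1/919) = -1]
  = -(33/919)    [919 ≡ 7 mod 8 ⇒ (2/919)^4 = +1]
  = -(919/33)    [QR: 33 ≡ 1 mod 4, sign kept]
  = -(28/33)    [919 ≡ 28 mod 33]
  = -(7/33)    [33 ≡ 1 mod 8 ⇒ (2/33)^2 = +1]
  = -(33/7)    [QR: 33 ≡ 1 mod 4, sign kept]
  = -(5/7)    [33 ≡ 5 mod 7]
  = -(7/5)    [QR: 5 ≡ 1 mod 4, sign kept]
  = -(2/5)    [7 ≡ 2 mod 5]
  = (1/5)    [5 ≡ 5 mod 8 ⇒ (2/5) = -1]
  = 1    [(1/5) = 1]

1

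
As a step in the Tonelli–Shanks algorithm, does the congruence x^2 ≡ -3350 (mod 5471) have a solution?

no

Pull out -1: (-3350|5471) = (-1|5471)·(3350|5471). Since 5471 ≡ 3 (mod 4), (-1|5471) = -1. Now have -(3350|5471).
Factor out 2: 3350 = 2·1675. Since 5471 ≡ 7 (mod 8), (2|5471) = +1. Now have -(1675|5471).
Both 1675 ≡ 3 and 5471 ≡ 3 (mod 4), so reciprocity gives (1675|5471) = -(5471|1675). Reduce: 5471 ≡ 446 (mod 1675). Now have (446|1675).
Factor out 2: 446 = 2·223. Since 1675 ≡ 3 (mod 8), (2|1675) = -1. Now have -(223|1675).
Both 223 ≡ 3 and 1675 ≡ 3 (mod 4), so reciprocity gives (223|1675) = -(1675|223). Reduce: 1675 ≡ 114 (mod 223). Now have (114|223).
Factor out 2: 114 = 2·57. Since 223 ≡ 7 (mod 8), (2|223) = +1. Now have (57|223).
57 ≡ 1 (mod 4), so quadratic reciprocity gives (57|223) = (223|57). Reduce: 223 ≡ 52 (mod 57). Now have (52|57).
Factor out 2: 52 = 2^2·13. Since 57 ≡ 1 (mod 8), (2|57) = +1, and (2|57)^2 = +1. Now have (13|57).
13 ≡ 1 (mod 4), so quadratic reciprocity gives (13|57) = (57|13). Reduce: 57 ≡ 5 (mod 13). Now have (5|13).
5 ≡ 1 (mod 4), so quadratic reciprocity gives (5|13) = (13|5). Reduce: 13 ≡ 3 (mod 5). Now have (3|5).
5 ≡ 1 (mod 4), so quadratic reciprocity gives (3|5) = (5|3). Reduce: 5 ≡ 2 (mod 3). Now have (2|3).
Factor out 2: 2 = 2. Since 3 ≡ 3 (mod 8), (2|3) = -1. Now have -(1|3).
(1|3) = 1. Collecting the sign factors: -1.
The Legendre symbol is -1, so x^2 ≡ -3350 (mod 5471) has no solution.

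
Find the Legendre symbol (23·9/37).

-1

By multiplicativity, (23·9/37) = (23/37)·(9/37).
First factor (23/37):
(23/37)
  = (37/23)    [QR: 37 ≡ 1 mod 4, sign kept]
  = (14/23)    [37 ≡ 14 mod 23]
  = (7/23)    [23 ≡ 7 mod 8 ⇒ (2/23) = +1]
  = -(23/7)    [QR: both ≡ 3 mod 4, sign flips]
  = -(2/7)    [23 ≡ 2 mod 7]
  = -(1/7)    [7 ≡ 7 mod 8 ⇒ (2/7) = +1]
  = -1    [(1/7) = 1]
Second factor (9/37):
(9/37)
  = (37/9)    [QR: 9 ≡ 1 mod 4, sign kept]
  = (1/9)    [37 ≡ 1 mod 9]
  = 1    [(1/9) = 1]
Product: (-1)·(1) = -1.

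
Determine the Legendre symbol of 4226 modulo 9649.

(4226|9649)
  = (2113|9649)    [9649 ≡ 1 mod 8 ⇒ (2|9649) = +1]
  = (9649|2113)    [QR: 2113 ≡ 1 mod 4, sign kept]
  = (1197|2113)    [9649 ≡ 1197 mod 2113]
  = (2113|1197)    [QR: 1197 ≡ 1 mod 4, sign kept]
  = (916|1197)    [2113 ≡ 916 mod 1197]
  = (229|1197)    [1197 ≡ 5 mod 8 ⇒ (2|1197)^2 = +1]
  = (1197|229)    [QR: 229 ≡ 1 mod 4, sign kept]
  = (52|229)    [1197 ≡ 52 mod 229]
  = (13|229)    [229 ≡ 5 mod 8 ⇒ (2|229)^2 = +1]
  = (229|13)    [QR: 13 ≡ 1 mod 4, sign kept]
  = (8|13)    [229 ≡ 8 mod 13]
  = -(1|13)    [13 ≡ 5 mod 8 ⇒ (2|13)^3 = -1]
  = -1    [(1|13) = 1]

-1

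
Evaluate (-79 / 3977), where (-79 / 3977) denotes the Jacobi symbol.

Reduce the numerator: -79 ≡ 3898 (mod 3977), so (-79 / 3977) = (3898 / 3977).
Factor out 2: 3898 = 2·1949. Since 3977 ≡ 1 (mod 8), (2 / 3977) = +1. Now have (1949 / 3977).
1949 ≡ 1 (mod 4), so quadratic reciprocity gives (1949 / 3977) = (3977 / 1949). Reduce: 3977 ≡ 79 (mod 1949). Now have (79 / 1949).
1949 ≡ 1 (mod 4), so quadratic reciprocity gives (79 / 1949) = (1949 / 79). Reduce: 1949 ≡ 53 (mod 79). Now have (53 / 79).
53 ≡ 1 (mod 4), so quadratic reciprocity gives (53 / 79) = (79 / 53). Reduce: 79 ≡ 26 (mod 53). Now have (26 / 53).
Factor out 2: 26 = 2·13. Since 53 ≡ 5 (mod 8), (2 / 53) = -1. Now have -(13 / 53).
13 ≡ 1 (mod 4), so quadratic reciprocity gives (13 / 53) = (53 / 13). Reduce: 53 ≡ 1 (mod 13). Now have -(1 / 13).
(1 / 13) = 1. Collecting the sign factors: -1.

-1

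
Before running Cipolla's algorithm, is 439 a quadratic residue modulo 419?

Reduce the numerator: 439 ≡ 20 (mod 419), so (439|419) = (20|419).
Factor out 2: 20 = 2^2·5. Since 419 ≡ 3 (mod 8), (2|419) = -1, and (2|419)^2 = +1. Now have (5|419).
5 ≡ 1 (mod 4), so quadratic reciprocity gives (5|419) = (419|5). Reduce: 419 ≡ 4 (mod 5). Now have (4|5).
Factor out 2: 4 = 2^2. Since 5 ≡ 5 (mod 8), (2|5) = -1, and (2|5)^2 = +1. Now have (1|5).
(1|5) = 1. Collecting the sign factors: 1.
The Legendre symbol is 1, so x^2 ≡ 439 (mod 419) has solution.

yes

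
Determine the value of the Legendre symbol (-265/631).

(-265/631)
  = (366/631)    [-265 ≡ 366 mod 631]
  = (183/631)    [631 ≡ 7 mod 8 ⇒ (2/631) = +1]
  = -(631/183)    [QR: both ≡ 3 mod 4, sign flips]
  = -(82/183)    [631 ≡ 82 mod 183]
  = -(41/183)    [183 ≡ 7 mod 8 ⇒ (2/183) = +1]
  = -(183/41)    [QR: 41 ≡ 1 mod 4, sign kept]
  = -(19/41)    [183 ≡ 19 mod 41]
  = -(41/19)    [QR: 41 ≡ 1 mod 4, sign kept]
  = -(3/19)    [41 ≡ 3 mod 19]
  = (19/3)    [QR: both ≡ 3 mod 4, sign flips]
  = (1/3)    [19 ≡ 1 mod 3]
  = 1    [(1/3) = 1]

1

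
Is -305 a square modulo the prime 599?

yes

Pull out -1: (-305/599) = (-1/599)·(305/599). Since 599 ≡ 3 (mod 4), (-1/599) = -1. Now have -(305/599).
305 ≡ 1 (mod 4), so quadratic reciprocity gives (305/599) = (599/305). Reduce: 599 ≡ 294 (mod 305). Now have -(294/305).
Factor out 2: 294 = 2·147. Since 305 ≡ 1 (mod 8), (2/305) = +1. Now have -(147/305).
305 ≡ 1 (mod 4), so quadratic reciprocity gives (147/305) = (305/147). Reduce: 305 ≡ 11 (mod 147). Now have -(11/147).
Both 11 ≡ 3 and 147 ≡ 3 (mod 4), so reciprocity gives (11/147) = -(147/11). Reduce: 147 ≡ 4 (mod 11). Now have (4/11).
Factor out 2: 4 = 2^2. Since 11 ≡ 3 (mod 8), (2/11) = -1, and (2/11)^2 = +1. Now have (1/11).
(1/11) = 1. Collecting the sign factors: 1.
(-305/599) = 1, and 599 is prime, so -305 is a quadratic residue mod 599.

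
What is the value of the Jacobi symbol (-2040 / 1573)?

1

Reduce the numerator: -2040 ≡ 1106 (mod 1573), so (-2040 / 1573) = (1106 / 1573).
Factor out 2: 1106 = 2·553. Since 1573 ≡ 5 (mod 8), (2 / 1573) = -1. Now have -(553 / 1573).
553 ≡ 1 (mod 4), so quadratic reciprocity gives (553 / 1573) = (1573 / 553). Reduce: 1573 ≡ 467 (mod 553). Now have -(467 / 553).
553 ≡ 1 (mod 4), so quadratic reciprocity gives (467 / 553) = (553 / 467). Reduce: 553 ≡ 86 (mod 467). Now have -(86 / 467).
Factor out 2: 86 = 2·43. Since 467 ≡ 3 (mod 8), (2 / 467) = -1. Now have (43 / 467).
Both 43 ≡ 3 and 467 ≡ 3 (mod 4), so reciprocity gives (43 / 467) = -(467 / 43). Reduce: 467 ≡ 37 (mod 43). Now have -(37 / 43).
37 ≡ 1 (mod 4), so quadratic reciprocity gives (37 / 43) = (43 / 37). Reduce: 43 ≡ 6 (mod 37). Now have -(6 / 37).
Factor out 2: 6 = 2·3. Since 37 ≡ 5 (mod 8), (2 / 37) = -1. Now have (3 / 37).
37 ≡ 1 (mod 4), so quadratic reciprocity gives (3 / 37) = (37 / 3). Reduce: 37 ≡ 1 (mod 3). Now have (1 / 3).
(1 / 3) = 1. Collecting the sign factors: 1.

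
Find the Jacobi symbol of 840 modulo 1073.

1

Factor out 2: 840 = 2^3·105. Since 1073 ≡ 1 (mod 8), (2 / 1073) = +1, and (2 / 1073)^3 = +1. Now have (105 / 1073).
105 ≡ 1 (mod 4), so quadratic reciprocity gives (105 / 1073) = (1073 / 105). Reduce: 1073 ≡ 23 (mod 105). Now have (23 / 105).
105 ≡ 1 (mod 4), so quadratic reciprocity gives (23 / 105) = (105 / 23). Reduce: 105 ≡ 13 (mod 23). Now have (13 / 23).
13 ≡ 1 (mod 4), so quadratic reciprocity gives (13 / 23) = (23 / 13). Reduce: 23 ≡ 10 (mod 13). Now have (10 / 13).
Factor out 2: 10 = 2·5. Since 13 ≡ 5 (mod 8), (2 / 13) = -1. Now have -(5 / 13).
5 ≡ 1 (mod 4), so quadratic reciprocity gives (5 / 13) = (13 / 5). Reduce: 13 ≡ 3 (mod 5). Now have -(3 / 5).
5 ≡ 1 (mod 4), so quadratic reciprocity gives (3 / 5) = (5 / 3). Reduce: 5 ≡ 2 (mod 3). Now have -(2 / 3).
Factor out 2: 2 = 2. Since 3 ≡ 3 (mod 8), (2 / 3) = -1. Now have (1 / 3).
(1 / 3) = 1. Collecting the sign factors: 1.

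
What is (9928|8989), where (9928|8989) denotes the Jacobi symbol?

(9928|8989)
  = (939|8989)    [9928 ≡ 939 mod 8989]
  = (8989|939)    [QR: 8989 ≡ 1 mod 4, sign kept]
  = (538|939)    [8989 ≡ 538 mod 939]
  = -(269|939)    [939 ≡ 3 mod 8 ⇒ (2|939) = -1]
  = -(939|269)    [QR: 269 ≡ 1 mod 4, sign kept]
  = -(132|269)    [939 ≡ 132 mod 269]
  = -(33|269)    [269 ≡ 5 mod 8 ⇒ (2|269)^2 = +1]
  = -(269|33)    [QR: 33 ≡ 1 mod 4, sign kept]
  = -(5|33)    [269 ≡ 5 mod 33]
  = -(33|5)    [QR: 5 ≡ 1 mod 4, sign kept]
  = -(3|5)    [33 ≡ 3 mod 5]
  = -(5|3)    [QR: 5 ≡ 1 mod 4, sign kept]
  = -(2|3)    [5 ≡ 2 mod 3]
  = (1|3)    [3 ≡ 3 mod 8 ⇒ (2|3) = -1]
  = 1    [(1|3) = 1]

1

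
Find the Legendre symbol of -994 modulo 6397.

-1

Reduce the numerator: -994 ≡ 5403 (mod 6397), so (-994/6397) = (5403/6397).
6397 ≡ 1 (mod 4), so quadratic reciprocity gives (5403/6397) = (6397/5403). Reduce: 6397 ≡ 994 (mod 5403). Now have (994/5403).
Factor out 2: 994 = 2·497. Since 5403 ≡ 3 (mod 8), (2/5403) = -1. Now have -(497/5403).
497 ≡ 1 (mod 4), so quadratic reciprocity gives (497/5403) = (5403/497). Reduce: 5403 ≡ 433 (mod 497). Now have -(433/497).
433 ≡ 1 (mod 4), so quadratic reciprocity gives (433/497) = (497/433). Reduce: 497 ≡ 64 (mod 433). Now have -(64/433).
Factor out 2: 64 = 2^6. Since 433 ≡ 1 (mod 8), (2/433) = +1, and (2/433)^6 = +1. Now have -(1/433).
(1/433) = 1. Collecting the sign factors: -1.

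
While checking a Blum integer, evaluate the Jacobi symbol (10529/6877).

1

Reduce the numerator: 10529 ≡ 3652 (mod 6877), so (10529/6877) = (3652/6877).
Factor out 2: 3652 = 2^2·913. Since 6877 ≡ 5 (mod 8), (2/6877) = -1, and (2/6877)^2 = +1. Now have (913/6877).
913 ≡ 1 (mod 4), so quadratic reciprocity gives (913/6877) = (6877/913). Reduce: 6877 ≡ 486 (mod 913). Now have (486/913).
Factor out 2: 486 = 2·243. Since 913 ≡ 1 (mod 8), (2/913) = +1. Now have (243/913).
913 ≡ 1 (mod 4), so quadratic reciprocity gives (243/913) = (913/243). Reduce: 913 ≡ 184 (mod 243). Now have (184/243).
Factor out 2: 184 = 2^3·23. Since 243 ≡ 3 (mod 8), (2/243) = -1, and (2/243)^3 = -1. Now have -(23/243).
Both 23 ≡ 3 and 243 ≡ 3 (mod 4), so reciprocity gives (23/243) = -(243/23). Reduce: 243 ≡ 13 (mod 23). Now have (13/23).
13 ≡ 1 (mod 4), so quadratic reciprocity gives (13/23) = (23/13). Reduce: 23 ≡ 10 (mod 13). Now have (10/13).
Factor out 2: 10 = 2·5. Since 13 ≡ 5 (mod 8), (2/13) = -1. Now have -(5/13).
5 ≡ 1 (mod 4), so quadratic reciprocity gives (5/13) = (13/5). Reduce: 13 ≡ 3 (mod 5). Now have -(3/5).
5 ≡ 1 (mod 4), so quadratic reciprocity gives (3/5) = (5/3). Reduce: 5 ≡ 2 (mod 3). Now have -(2/3).
Factor out 2: 2 = 2. Since 3 ≡ 3 (mod 8), (2/3) = -1. Now have (1/3).
(1/3) = 1. Collecting the sign factors: 1.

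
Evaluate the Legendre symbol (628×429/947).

By multiplicativity, (628·429/947) = (628/947)·(429/947).
First factor (628/947):
(628/947)
  = (157/947)    [947 ≡ 3 mod 8 ⇒ (2/947)^2 = +1]
  = (947/157)    [QR: 157 ≡ 1 mod 4, sign kept]
  = (5/157)    [947 ≡ 5 mod 157]
  = (157/5)    [QR: 5 ≡ 1 mod 4, sign kept]
  = (2/5)    [157 ≡ 2 mod 5]
  = -(1/5)    [5 ≡ 5 mod 8 ⇒ (2/5) = -1]
  = -1    [(1/5) = 1]
Second factor (429/947):
(429/947)
  = (947/429)    [QR: 429 ≡ 1 mod 4, sign kept]
  = (89/429)    [947 ≡ 89 mod 429]
  = (429/89)    [QR: 89 ≡ 1 mod 4, sign kept]
  = (73/89)    [429 ≡ 73 mod 89]
  = (89/73)    [QR: 73 ≡ 1 mod 4, sign kept]
  = (16/73)    [89 ≡ 16 mod 73]
  = (1/73)    [73 ≡ 1 mod 8 ⇒ (2/73)^4 = +1]
  = 1    [(1/73) = 1]
Product: (-1)·(1) = -1.

-1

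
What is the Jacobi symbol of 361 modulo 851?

1

361 ≡ 1 (mod 4), so quadratic reciprocity gives (361|851) = (851|361). Reduce: 851 ≡ 129 (mod 361). Now have (129|361).
129 ≡ 1 (mod 4), so quadratic reciprocity gives (129|361) = (361|129). Reduce: 361 ≡ 103 (mod 129). Now have (103|129).
129 ≡ 1 (mod 4), so quadratic reciprocity gives (103|129) = (129|103). Reduce: 129 ≡ 26 (mod 103). Now have (26|103).
Factor out 2: 26 = 2·13. Since 103 ≡ 7 (mod 8), (2|103) = +1. Now have (13|103).
13 ≡ 1 (mod 4), so quadratic reciprocity gives (13|103) = (103|13). Reduce: 103 ≡ 12 (mod 13). Now have (12|13).
Factor out 2: 12 = 2^2·3. Since 13 ≡ 5 (mod 8), (2|13) = -1, and (2|13)^2 = +1. Now have (3|13).
13 ≡ 1 (mod 4), so quadratic reciprocity gives (3|13) = (13|3). Reduce: 13 ≡ 1 (mod 3). Now have (1|3).
(1|3) = 1. Collecting the sign factors: 1.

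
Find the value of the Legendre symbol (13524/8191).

1

Reduce the numerator: 13524 ≡ 5333 (mod 8191), so (13524/8191) = (5333/8191).
5333 ≡ 1 (mod 4), so quadratic reciprocity gives (5333/8191) = (8191/5333). Reduce: 8191 ≡ 2858 (mod 5333). Now have (2858/5333).
Factor out 2: 2858 = 2·1429. Since 5333 ≡ 5 (mod 8), (2/5333) = -1. Now have -(1429/5333).
1429 ≡ 1 (mod 4), so quadratic reciprocity gives (1429/5333) = (5333/1429). Reduce: 5333 ≡ 1046 (mod 1429). Now have -(1046/1429).
Factor out 2: 1046 = 2·523. Since 1429 ≡ 5 (mod 8), (2/1429) = -1. Now have (523/1429).
1429 ≡ 1 (mod 4), so quadratic reciprocity gives (523/1429) = (1429/523). Reduce: 1429 ≡ 383 (mod 523). Now have (383/523).
Both 383 ≡ 3 and 523 ≡ 3 (mod 4), so reciprocity gives (383/523) = -(523/383). Reduce: 523 ≡ 140 (mod 383). Now have -(140/383).
Factor out 2: 140 = 2^2·35. Since 383 ≡ 7 (mod 8), (2/383) = +1, and (2/383)^2 = +1. Now have -(35/383).
Both 35 ≡ 3 and 383 ≡ 3 (mod 4), so reciprocity gives (35/383) = -(383/35). Reduce: 383 ≡ 33 (mod 35). Now have (33/35).
33 ≡ 1 (mod 4), so quadratic reciprocity gives (33/35) = (35/33). Reduce: 35 ≡ 2 (mod 33). Now have (2/33).
Factor out 2: 2 = 2. Since 33 ≡ 1 (mod 8), (2/33) = +1. Now have (1/33).
(1/33) = 1. Collecting the sign factors: 1.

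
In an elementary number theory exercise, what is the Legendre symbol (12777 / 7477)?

1

Reduce the numerator: 12777 ≡ 5300 (mod 7477), so (12777 / 7477) = (5300 / 7477).
Factor out 2: 5300 = 2^2·1325. Since 7477 ≡ 5 (mod 8), (2 / 7477) = -1, and (2 / 7477)^2 = +1. Now have (1325 / 7477).
1325 ≡ 1 (mod 4), so quadratic reciprocity gives (1325 / 7477) = (7477 / 1325). Reduce: 7477 ≡ 852 (mod 1325). Now have (852 / 1325).
Factor out 2: 852 = 2^2·213. Since 1325 ≡ 5 (mod 8), (2 / 1325) = -1, and (2 / 1325)^2 = +1. Now have (213 / 1325).
213 ≡ 1 (mod 4), so quadratic reciprocity gives (213 / 1325) = (1325 / 213). Reduce: 1325 ≡ 47 (mod 213). Now have (47 / 213).
213 ≡ 1 (mod 4), so quadratic reciprocity gives (47 / 213) = (213 / 47). Reduce: 213 ≡ 25 (mod 47). Now have (25 / 47).
25 ≡ 1 (mod 4), so quadratic reciprocity gives (25 / 47) = (47 / 25). Reduce: 47 ≡ 22 (mod 25). Now have (22 / 25).
Factor out 2: 22 = 2·11. Since 25 ≡ 1 (mod 8), (2 / 25) = +1. Now have (11 / 25).
25 ≡ 1 (mod 4), so quadratic reciprocity gives (11 / 25) = (25 / 11). Reduce: 25 ≡ 3 (mod 11). Now have (3 / 11).
Both 3 ≡ 3 and 11 ≡ 3 (mod 4), so reciprocity gives (3 / 11) = -(11 / 3). Reduce: 11 ≡ 2 (mod 3). Now have -(2 / 3).
Factor out 2: 2 = 2. Since 3 ≡ 3 (mod 8), (2 / 3) = -1. Now have (1 / 3).
(1 / 3) = 1. Collecting the sign factors: 1.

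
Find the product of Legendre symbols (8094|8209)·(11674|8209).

1

By multiplicativity, (8094·11674|8209) = (8094|8209)·(11674|8209).
First factor (8094|8209):
Factor out 2: 8094 = 2·4047. Since 8209 ≡ 1 (mod 8), (2|8209) = +1. Now have (4047|8209).
8209 ≡ 1 (mod 4), so quadratic reciprocity gives (4047|8209) = (8209|4047). Reduce: 8209 ≡ 115 (mod 4047). Now have (115|4047).
Both 115 ≡ 3 and 4047 ≡ 3 (mod 4), so reciprocity gives (115|4047) = -(4047|115). Reduce: 4047 ≡ 22 (mod 115). Now have -(22|115).
Factor out 2: 22 = 2·11. Since 115 ≡ 3 (mod 8), (2|115) = -1. Now have (11|115).
Both 11 ≡ 3 and 115 ≡ 3 (mod 4), so reciprocity gives (11|115) = -(115|11). Reduce: 115 ≡ 5 (mod 11). Now have -(5|11).
5 ≡ 1 (mod 4), so quadratic reciprocity gives (5|11) = (11|5). Reduce: 11 ≡ 1 (mod 5). Now have -(1|5).
(1|5) = 1. Collecting the sign factors: -1.
Second factor (11674|8209):
Reduce the numerator: 11674 ≡ 3465 (mod 8209), so (11674|8209) = (3465|8209).
3465 ≡ 1 (mod 4), so quadratic reciprocity gives (3465|8209) = (8209|3465). Reduce: 8209 ≡ 1279 (mod 3465). Now have (1279|3465).
3465 ≡ 1 (mod 4), so quadratic reciprocity gives (1279|3465) = (3465|1279). Reduce: 3465 ≡ 907 (mod 1279). Now have (907|1279).
Both 907 ≡ 3 and 1279 ≡ 3 (mod 4), so reciprocity gives (907|1279) = -(1279|907). Reduce: 1279 ≡ 372 (mod 907). Now have -(372|907).
Factor out 2: 372 = 2^2·93. Since 907 ≡ 3 (mod 8), (2|907) = -1, and (2|907)^2 = +1. Now have -(93|907).
93 ≡ 1 (mod 4), so quadratic reciprocity gives (93|907) = (907|93). Reduce: 907 ≡ 70 (mod 93). Now have -(70|93).
Factor out 2: 70 = 2·35. Since 93 ≡ 5 (mod 8), (2|93) = -1. Now have (35|93).
93 ≡ 1 (mod 4), so quadratic reciprocity gives (35|93) = (93|35). Reduce: 93 ≡ 23 (mod 35). Now have (23|35).
Both 23 ≡ 3 and 35 ≡ 3 (mod 4), so reciprocity gives (23|35) = -(35|23). Reduce: 35 ≡ 12 (mod 23). Now have -(12|23).
Factor out 2: 12 = 2^2·3. Since 23 ≡ 7 (mod 8), (2|23) = +1, and (2|23)^2 = +1. Now have -(3|23).
Both 3 ≡ 3 and 23 ≡ 3 (mod 4), so reciprocity gives (3|23) = -(23|3). Reduce: 23 ≡ 2 (mod 3). Now have (2|3).
Factor out 2: 2 = 2. Since 3 ≡ 3 (mod 8), (2|3) = -1. Now have -(1|3).
(1|3) = 1. Collecting the sign factors: -1.
Product: (-1)·(-1) = 1.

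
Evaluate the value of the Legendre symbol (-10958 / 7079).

1

(-10958 / 7079)
  = (3200 / 7079)    [-10958 ≡ 3200 mod 7079]
  = (25 / 7079)    [7079 ≡ 7 mod 8 ⇒ (2 / 7079)^7 = +1]
  = (7079 / 25)    [QR: 25 ≡ 1 mod 4, sign kept]
  = (4 / 25)    [7079 ≡ 4 mod 25]
  = (1 / 25)    [25 ≡ 1 mod 8 ⇒ (2 / 25)^2 = +1]
  = 1    [(1 / 25) = 1]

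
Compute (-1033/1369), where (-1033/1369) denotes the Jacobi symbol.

1

(-1033/1369)
  = (336/1369)    [-1033 ≡ 336 mod 1369]
  = (21/1369)    [1369 ≡ 1 mod 8 ⇒ (2/1369)^4 = +1]
  = (1369/21)    [QR: 21 ≡ 1 mod 4, sign kept]
  = (4/21)    [1369 ≡ 4 mod 21]
  = (1/21)    [21 ≡ 5 mod 8 ⇒ (2/21)^2 = +1]
  = 1    [(1/21) = 1]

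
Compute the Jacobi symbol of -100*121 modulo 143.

0

By multiplicativity, (-100·121|143) = (-100|143)·(121|143).
First factor (-100|143):
(-100|143)
  = (43|143)    [-100 ≡ 43 mod 143]
  = -(143|43)    [QR: both ≡ 3 mod 4, sign flips]
  = -(14|43)    [143 ≡ 14 mod 43]
  = (7|43)    [43 ≡ 3 mod 8 ⇒ (2|43) = -1]
  = -(43|7)    [QR: both ≡ 3 mod 4, sign flips]
  = -(1|7)    [43 ≡ 1 mod 7]
  = -1    [(1|7) = 1]
Second factor (121|143):
(121|143)
  = (143|121)    [QR: 121 ≡ 1 mod 4, sign kept]
  = (22|121)    [143 ≡ 22 mod 121]
  = (11|121)    [121 ≡ 1 mod 8 ⇒ (2|121) = +1]
  = (121|11)    [QR: 121 ≡ 1 mod 4, sign kept]
  = (0|11)    [121 ≡ 0 mod 11]
  = 0    [numerator 0, gcd > 1]
Product: (-1)·(0) = 0.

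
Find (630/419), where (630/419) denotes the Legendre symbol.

Reduce the numerator: 630 ≡ 211 (mod 419), so (630/419) = (211/419).
Both 211 ≡ 3 and 419 ≡ 3 (mod 4), so reciprocity gives (211/419) = -(419/211). Reduce: 419 ≡ 208 (mod 211). Now have -(208/211).
Factor out 2: 208 = 2^4·13. Since 211 ≡ 3 (mod 8), (2/211) = -1, and (2/211)^4 = +1. Now have -(13/211).
13 ≡ 1 (mod 4), so quadratic reciprocity gives (13/211) = (211/13). Reduce: 211 ≡ 3 (mod 13). Now have -(3/13).
13 ≡ 1 (mod 4), so quadratic reciprocity gives (3/13) = (13/3). Reduce: 13 ≡ 1 (mod 3). Now have -(1/3).
(1/3) = 1. Collecting the sign factors: -1.

-1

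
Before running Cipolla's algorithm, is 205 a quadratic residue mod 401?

205 ≡ 1 (mod 4), so quadratic reciprocity gives (205/401) = (401/205). Reduce: 401 ≡ 196 (mod 205). Now have (196/205).
Factor out 2: 196 = 2^2·49. Since 205 ≡ 5 (mod 8), (2/205) = -1, and (2/205)^2 = +1. Now have (49/205).
49 ≡ 1 (mod 4), so quadratic reciprocity gives (49/205) = (205/49). Reduce: 205 ≡ 9 (mod 49). Now have (9/49).
9 ≡ 1 (mod 4), so quadratic reciprocity gives (9/49) = (49/9). Reduce: 49 ≡ 4 (mod 9). Now have (4/9).
Factor out 2: 4 = 2^2. Since 9 ≡ 1 (mod 8), (2/9) = +1, and (2/9)^2 = +1. Now have (1/9).
(1/9) = 1. Collecting the sign factors: 1.
The Legendre symbol is 1, so x^2 ≡ 205 (mod 401) has solution.

yes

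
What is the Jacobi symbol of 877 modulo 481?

Reduce the numerator: 877 ≡ 396 (mod 481), so (877|481) = (396|481).
Factor out 2: 396 = 2^2·99. Since 481 ≡ 1 (mod 8), (2|481) = +1, and (2|481)^2 = +1. Now have (99|481).
481 ≡ 1 (mod 4), so quadratic reciprocity gives (99|481) = (481|99). Reduce: 481 ≡ 85 (mod 99). Now have (85|99).
85 ≡ 1 (mod 4), so quadratic reciprocity gives (85|99) = (99|85). Reduce: 99 ≡ 14 (mod 85). Now have (14|85).
Factor out 2: 14 = 2·7. Since 85 ≡ 5 (mod 8), (2|85) = -1. Now have -(7|85).
85 ≡ 1 (mod 4), so quadratic reciprocity gives (7|85) = (85|7). Reduce: 85 ≡ 1 (mod 7). Now have -(1|7).
(1|7) = 1. Collecting the sign factors: -1.

-1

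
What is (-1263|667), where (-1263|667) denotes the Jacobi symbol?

Reduce the numerator: -1263 ≡ 71 (mod 667), so (-1263|667) = (71|667).
Both 71 ≡ 3 and 667 ≡ 3 (mod 4), so reciprocity gives (71|667) = -(667|71). Reduce: 667 ≡ 28 (mod 71). Now have -(28|71).
Factor out 2: 28 = 2^2·7. Since 71 ≡ 7 (mod 8), (2|71) = +1, and (2|71)^2 = +1. Now have -(7|71).
Both 7 ≡ 3 and 71 ≡ 3 (mod 4), so reciprocity gives (7|71) = -(71|7). Reduce: 71 ≡ 1 (mod 7). Now have (1|7).
(1|7) = 1. Collecting the sign factors: 1.

1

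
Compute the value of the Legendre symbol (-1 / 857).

1

(-1 / 857)
  = (856 / 857)    [-1 ≡ 856 mod 857]
  = (107 / 857)    [857 ≡ 1 mod 8 ⇒ (2 / 857)^3 = +1]
  = (857 / 107)    [QR: 857 ≡ 1 mod 4, sign kept]
  = (1 / 107)    [857 ≡ 1 mod 107]
  = 1    [(1 / 107) = 1]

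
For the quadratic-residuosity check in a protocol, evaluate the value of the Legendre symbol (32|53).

(32|53)
  = -(1|53)    [53 ≡ 5 mod 8 ⇒ (2|53)^5 = -1]
  = -1    [(1|53) = 1]

-1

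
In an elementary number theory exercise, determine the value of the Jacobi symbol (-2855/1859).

(-2855/1859)
  = -(2855/1859)    [1859 ≡ 3 mod 4 ⇒ (-1/1859) = -1]
  = -(996/1859)    [2855 ≡ 996 mod 1859]
  = -(249/1859)    [1859 ≡ 3 mod 8 ⇒ (2/1859)^2 = +1]
  = -(1859/249)    [QR: 249 ≡ 1 mod 4, sign kept]
  = -(116/249)    [1859 ≡ 116 mod 249]
  = -(29/249)    [249 ≡ 1 mod 8 ⇒ (2/249)^2 = +1]
  = -(249/29)    [QR: 29 ≡ 1 mod 4, sign kept]
  = -(17/29)    [249 ≡ 17 mod 29]
  = -(29/17)    [QR: 17 ≡ 1 mod 4, sign kept]
  = -(12/17)    [29 ≡ 12 mod 17]
  = -(3/17)    [17 ≡ 1 mod 8 ⇒ (2/17)^2 = +1]
  = -(17/3)    [QR: 17 ≡ 1 mod 4, sign kept]
  = -(2/3)    [17 ≡ 2 mod 3]
  = (1/3)    [3 ≡ 3 mod 8 ⇒ (2/3) = -1]
  = 1    [(1/3) = 1]

1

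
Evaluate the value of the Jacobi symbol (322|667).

0

(322|667)
  = -(161|667)    [667 ≡ 3 mod 8 ⇒ (2|667) = -1]
  = -(667|161)    [QR: 161 ≡ 1 mod 4, sign kept]
  = -(23|161)    [667 ≡ 23 mod 161]
  = -(161|23)    [QR: 161 ≡ 1 mod 4, sign kept]
  = -(0|23)    [161 ≡ 0 mod 23]
  = 0    [numerator 0, gcd > 1]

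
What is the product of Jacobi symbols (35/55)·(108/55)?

0

By multiplicativity, (35·108/55) = (35/55)·(108/55).
First factor (35/55):
Both 35 ≡ 3 and 55 ≡ 3 (mod 4), so reciprocity gives (35/55) = -(55/35). Reduce: 55 ≡ 20 (mod 35). Now have -(20/35).
Factor out 2: 20 = 2^2·5. Since 35 ≡ 3 (mod 8), (2/35) = -1, and (2/35)^2 = +1. Now have -(5/35).
5 ≡ 1 (mod 4), so quadratic reciprocity gives (5/35) = (35/5). Reduce: 35 ≡ 0 (mod 5). Now have -(0/5).
The numerator is now 0 with denominator 5 > 1: the symbol is 0.
Second factor (108/55):
Reduce the numerator: 108 ≡ 53 (mod 55), so (108/55) = (53/55).
53 ≡ 1 (mod 4), so quadratic reciprocity gives (53/55) = (55/53). Reduce: 55 ≡ 2 (mod 53). Now have (2/53).
Factor out 2: 2 = 2. Since 53 ≡ 5 (mod 8), (2/53) = -1. Now have -(1/53).
(1/53) = 1. Collecting the sign factors: -1.
Product: (0)·(-1) = 0.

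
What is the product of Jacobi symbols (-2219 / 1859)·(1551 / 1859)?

0

By multiplicativity, (-2219·1551 / 1859) = (-2219 / 1859)·(1551 / 1859).
First factor (-2219 / 1859):
Reduce the numerator: -2219 ≡ 1499 (mod 1859), so (-2219 / 1859) = (1499 / 1859).
Both 1499 ≡ 3 and 1859 ≡ 3 (mod 4), so reciprocity gives (1499 / 1859) = -(1859 / 1499). Reduce: 1859 ≡ 360 (mod 1499). Now have -(360 / 1499).
Factor out 2: 360 = 2^3·45. Since 1499 ≡ 3 (mod 8), (2 / 1499) = -1, and (2 / 1499)^3 = -1. Now have (45 / 1499).
45 ≡ 1 (mod 4), so quadratic reciprocity gives (45 / 1499) = (1499 / 45). Reduce: 1499 ≡ 14 (mod 45). Now have (14 / 45).
Factor out 2: 14 = 2·7. Since 45 ≡ 5 (mod 8), (2 / 45) = -1. Now have -(7 / 45).
45 ≡ 1 (mod 4), so quadratic reciprocity gives (7 / 45) = (45 / 7). Reduce: 45 ≡ 3 (mod 7). Now have -(3 / 7).
Both 3 ≡ 3 and 7 ≡ 3 (mod 4), so reciprocity gives (3 / 7) = -(7 / 3). Reduce: 7 ≡ 1 (mod 3). Now have (1 / 3).
(1 / 3) = 1. Collecting the sign factors: 1.
Second factor (1551 / 1859):
Both 1551 ≡ 3 and 1859 ≡ 3 (mod 4), so reciprocity gives (1551 / 1859) = -(1859 / 1551). Reduce: 1859 ≡ 308 (mod 1551). Now have -(308 / 1551).
Factor out 2: 308 = 2^2·77. Since 1551 ≡ 7 (mod 8), (2 / 1551) = +1, and (2 / 1551)^2 = +1. Now have -(77 / 1551).
77 ≡ 1 (mod 4), so quadratic reciprocity gives (77 / 1551) = (1551 / 77). Reduce: 1551 ≡ 11 (mod 77). Now have -(11 / 77).
77 ≡ 1 (mod 4), so quadratic reciprocity gives (11 / 77) = (77 / 11). Reduce: 77 ≡ 0 (mod 11). Now have -(0 / 11).
The numerator is now 0 with denominator 11 > 1: the symbol is 0.
Product: (1)·(0) = 0.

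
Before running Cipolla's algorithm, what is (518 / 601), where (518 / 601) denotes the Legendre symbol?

(518 / 601)
  = (259 / 601)    [601 ≡ 1 mod 8 ⇒ (2 / 601) = +1]
  = (601 / 259)    [QR: 601 ≡ 1 mod 4, sign kept]
  = (83 / 259)    [601 ≡ 83 mod 259]
  = -(259 / 83)    [QR: both ≡ 3 mod 4, sign flips]
  = -(10 / 83)    [259 ≡ 10 mod 83]
  = (5 / 83)    [83 ≡ 3 mod 8 ⇒ (2 / 83) = -1]
  = (83 / 5)    [QR: 5 ≡ 1 mod 4, sign kept]
  = (3 / 5)    [83 ≡ 3 mod 5]
  = (5 / 3)    [QR: 5 ≡ 1 mod 4, sign kept]
  = (2 / 3)    [5 ≡ 2 mod 3]
  = -(1 / 3)    [3 ≡ 3 mod 8 ⇒ (2 / 3) = -1]
  = -1    [(1 / 3) = 1]

-1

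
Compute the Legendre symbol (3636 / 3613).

Reduce the numerator: 3636 ≡ 23 (mod 3613), so (3636 / 3613) = (23 / 3613).
3613 ≡ 1 (mod 4), so quadratic reciprocity gives (23 / 3613) = (3613 / 23). Reduce: 3613 ≡ 2 (mod 23). Now have (2 / 23).
Factor out 2: 2 = 2. Since 23 ≡ 7 (mod 8), (2 / 23) = +1. Now have (1 / 23).
(1 / 23) = 1. Collecting the sign factors: 1.

1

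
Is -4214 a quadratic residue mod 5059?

yes

Pull out -1: (-4214/5059) = (-1/5059)·(4214/5059). Since 5059 ≡ 3 (mod 4), (-1/5059) = -1. Now have -(4214/5059).
Factor out 2: 4214 = 2·2107. Since 5059 ≡ 3 (mod 8), (2/5059) = -1. Now have (2107/5059).
Both 2107 ≡ 3 and 5059 ≡ 3 (mod 4), so reciprocity gives (2107/5059) = -(5059/2107). Reduce: 5059 ≡ 845 (mod 2107). Now have -(845/2107).
845 ≡ 1 (mod 4), so quadratic reciprocity gives (845/2107) = (2107/845). Reduce: 2107 ≡ 417 (mod 845). Now have -(417/845).
417 ≡ 1 (mod 4), so quadratic reciprocity gives (417/845) = (845/417). Reduce: 845 ≡ 11 (mod 417). Now have -(11/417).
417 ≡ 1 (mod 4), so quadratic reciprocity gives (11/417) = (417/11). Reduce: 417 ≡ 10 (mod 11). Now have -(10/11).
Factor out 2: 10 = 2·5. Since 11 ≡ 3 (mod 8), (2/11) = -1. Now have (5/11).
5 ≡ 1 (mod 4), so quadratic reciprocity gives (5/11) = (11/5). Reduce: 11 ≡ 1 (mod 5). Now have (1/5).
(1/5) = 1. Collecting the sign factors: 1.
The Legendre symbol is 1, so x^2 ≡ -4214 (mod 5059) has solution.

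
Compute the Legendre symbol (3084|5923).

(3084|5923)
  = (771|5923)    [5923 ≡ 3 mod 8 ⇒ (2|5923)^2 = +1]
  = -(5923|771)    [QR: both ≡ 3 mod 4, sign flips]
  = -(526|771)    [5923 ≡ 526 mod 771]
  = (263|771)    [771 ≡ 3 mod 8 ⇒ (2|771) = -1]
  = -(771|263)    [QR: both ≡ 3 mod 4, sign flips]
  = -(245|263)    [771 ≡ 245 mod 263]
  = -(263|245)    [QR: 245 ≡ 1 mod 4, sign kept]
  = -(18|245)    [263 ≡ 18 mod 245]
  = (9|245)    [245 ≡ 5 mod 8 ⇒ (2|245) = -1]
  = (245|9)    [QR: 9 ≡ 1 mod 4, sign kept]
  = (2|9)    [245 ≡ 2 mod 9]
  = (1|9)    [9 ≡ 1 mod 8 ⇒ (2|9) = +1]
  = 1    [(1|9) = 1]

1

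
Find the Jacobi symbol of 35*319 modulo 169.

1

By multiplicativity, (35·319 / 169) = (35 / 169)·(319 / 169).
First factor (35 / 169):
169 ≡ 1 (mod 4), so quadratic reciprocity gives (35 / 169) = (169 / 35). Reduce: 169 ≡ 29 (mod 35). Now have (29 / 35).
29 ≡ 1 (mod 4), so quadratic reciprocity gives (29 / 35) = (35 / 29). Reduce: 35 ≡ 6 (mod 29). Now have (6 / 29).
Factor out 2: 6 = 2·3. Since 29 ≡ 5 (mod 8), (2 / 29) = -1. Now have -(3 / 29).
29 ≡ 1 (mod 4), so quadratic reciprocity gives (3 / 29) = (29 / 3). Reduce: 29 ≡ 2 (mod 3). Now have -(2 / 3).
Factor out 2: 2 = 2. Since 3 ≡ 3 (mod 8), (2 / 3) = -1. Now have (1 / 3).
(1 / 3) = 1. Collecting the sign factors: 1.
Second factor (319 / 169):
Reduce the numerator: 319 ≡ 150 (mod 169), so (319 / 169) = (150 / 169).
Factor out 2: 150 = 2·75. Since 169 ≡ 1 (mod 8), (2 / 169) = +1. Now have (75 / 169).
169 ≡ 1 (mod 4), so quadratic reciprocity gives (75 / 169) = (169 / 75). Reduce: 169 ≡ 19 (mod 75). Now have (19 / 75).
Both 19 ≡ 3 and 75 ≡ 3 (mod 4), so reciprocity gives (19 / 75) = -(75 / 19). Reduce: 75 ≡ 18 (mod 19). Now have -(18 / 19).
Factor out 2: 18 = 2·9. Since 19 ≡ 3 (mod 8), (2 / 19) = -1. Now have (9 / 19).
9 ≡ 1 (mod 4), so quadratic reciprocity gives (9 / 19) = (19 / 9). Reduce: 19 ≡ 1 (mod 9). Now have (1 / 9).
(1 / 9) = 1. Collecting the sign factors: 1.
Product: (1)·(1) = 1.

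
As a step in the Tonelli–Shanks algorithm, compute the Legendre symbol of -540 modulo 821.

-1

Reduce the numerator: -540 ≡ 281 (mod 821), so (-540 / 821) = (281 / 821).
281 ≡ 1 (mod 4), so quadratic reciprocity gives (281 / 821) = (821 / 281). Reduce: 821 ≡ 259 (mod 281). Now have (259 / 281).
281 ≡ 1 (mod 4), so quadratic reciprocity gives (259 / 281) = (281 / 259). Reduce: 281 ≡ 22 (mod 259). Now have (22 / 259).
Factor out 2: 22 = 2·11. Since 259 ≡ 3 (mod 8), (2 / 259) = -1. Now have -(11 / 259).
Both 11 ≡ 3 and 259 ≡ 3 (mod 4), so reciprocity gives (11 / 259) = -(259 / 11). Reduce: 259 ≡ 6 (mod 11). Now have (6 / 11).
Factor out 2: 6 = 2·3. Since 11 ≡ 3 (mod 8), (2 / 11) = -1. Now have -(3 / 11).
Both 3 ≡ 3 and 11 ≡ 3 (mod 4), so reciprocity gives (3 / 11) = -(11 / 3). Reduce: 11 ≡ 2 (mod 3). Now have (2 / 3).
Factor out 2: 2 = 2. Since 3 ≡ 3 (mod 8), (2 / 3) = -1. Now have -(1 / 3).
(1 / 3) = 1. Collecting the sign factors: -1.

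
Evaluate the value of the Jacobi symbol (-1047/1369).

1

(-1047/1369)
  = (322/1369)    [-1047 ≡ 322 mod 1369]
  = (161/1369)    [1369 ≡ 1 mod 8 ⇒ (2/1369) = +1]
  = (1369/161)    [QR: 161 ≡ 1 mod 4, sign kept]
  = (81/161)    [1369 ≡ 81 mod 161]
  = (161/81)    [QR: 81 ≡ 1 mod 4, sign kept]
  = (80/81)    [161 ≡ 80 mod 81]
  = (5/81)    [81 ≡ 1 mod 8 ⇒ (2/81)^4 = +1]
  = (81/5)    [QR: 5 ≡ 1 mod 4, sign kept]
  = (1/5)    [81 ≡ 1 mod 5]
  = 1    [(1/5) = 1]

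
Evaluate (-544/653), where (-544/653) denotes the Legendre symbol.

1

(-544/653)
  = (109/653)    [-544 ≡ 109 mod 653]
  = (653/109)    [QR: 109 ≡ 1 mod 4, sign kept]
  = (108/109)    [653 ≡ 108 mod 109]
  = (27/109)    [109 ≡ 5 mod 8 ⇒ (2/109)^2 = +1]
  = (109/27)    [QR: 109 ≡ 1 mod 4, sign kept]
  = (1/27)    [109 ≡ 1 mod 27]
  = 1    [(1/27) = 1]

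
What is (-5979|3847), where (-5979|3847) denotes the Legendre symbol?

(-5979|3847)
  = (1715|3847)    [-5979 ≡ 1715 mod 3847]
  = -(3847|1715)    [QR: both ≡ 3 mod 4, sign flips]
  = -(417|1715)    [3847 ≡ 417 mod 1715]
  = -(1715|417)    [QR: 417 ≡ 1 mod 4, sign kept]
  = -(47|417)    [1715 ≡ 47 mod 417]
  = -(417|47)    [QR: 417 ≡ 1 mod 4, sign kept]
  = -(41|47)    [417 ≡ 41 mod 47]
  = -(47|41)    [QR: 41 ≡ 1 mod 4, sign kept]
  = -(6|41)    [47 ≡ 6 mod 41]
  = -(3|41)    [41 ≡ 1 mod 8 ⇒ (2|41) = +1]
  = -(41|3)    [QR: 41 ≡ 1 mod 4, sign kept]
  = -(2|3)    [41 ≡ 2 mod 3]
  = (1|3)    [3 ≡ 3 mod 8 ⇒ (2|3) = -1]
  = 1    [(1|3) = 1]

1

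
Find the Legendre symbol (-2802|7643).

Pull out -1: (-2802|7643) = (-1|7643)·(2802|7643). Since 7643 ≡ 3 (mod 4), (-1|7643) = -1. Now have -(2802|7643).
Factor out 2: 2802 = 2·1401. Since 7643 ≡ 3 (mod 8), (2|7643) = -1. Now have (1401|7643).
1401 ≡ 1 (mod 4), so quadratic reciprocity gives (1401|7643) = (7643|1401). Reduce: 7643 ≡ 638 (mod 1401). Now have (638|1401).
Factor out 2: 638 = 2·319. Since 1401 ≡ 1 (mod 8), (2|1401) = +1. Now have (319|1401).
1401 ≡ 1 (mod 4), so quadratic reciprocity gives (319|1401) = (1401|319). Reduce: 1401 ≡ 125 (mod 319). Now have (125|319).
125 ≡ 1 (mod 4), so quadratic reciprocity gives (125|319) = (319|125). Reduce: 319 ≡ 69 (mod 125). Now have (69|125).
69 ≡ 1 (mod 4), so quadratic reciprocity gives (69|125) = (125|69). Reduce: 125 ≡ 56 (mod 69). Now have (56|69).
Factor out 2: 56 = 2^3·7. Since 69 ≡ 5 (mod 8), (2|69) = -1, and (2|69)^3 = -1. Now have -(7|69).
69 ≡ 1 (mod 4), so quadratic reciprocity gives (7|69) = (69|7). Reduce: 69 ≡ 6 (mod 7). Now have -(6|7).
Factor out 2: 6 = 2·3. Since 7 ≡ 7 (mod 8), (2|7) = +1. Now have -(3|7).
Both 3 ≡ 3 and 7 ≡ 3 (mod 4), so reciprocity gives (3|7) = -(7|3). Reduce: 7 ≡ 1 (mod 3). Now have (1|3).
(1|3) = 1. Collecting the sign factors: 1.

1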